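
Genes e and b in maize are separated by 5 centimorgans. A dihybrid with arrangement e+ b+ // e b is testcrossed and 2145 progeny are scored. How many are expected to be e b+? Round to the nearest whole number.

54

A map distance of 5 centimorgans corresponds to a recombination frequency of 0.050.
The F1 is e+ b+ / e b, so e b+ is a recombinant gamete class with expected frequency r/2 = 0.050/2 = 0.0250.
Expected number = 0.0250 × 2145 = 53.62 ≈ 54.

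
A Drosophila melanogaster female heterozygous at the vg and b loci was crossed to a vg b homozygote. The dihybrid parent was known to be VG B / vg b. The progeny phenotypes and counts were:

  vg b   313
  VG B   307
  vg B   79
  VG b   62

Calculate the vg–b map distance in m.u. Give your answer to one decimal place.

The recombinant classes are VG b and vg B: 62 + 79 = 141.
Recombination frequency = 141/761 = 0.1853 ≈ 18.5%, i.e. 18.5 m.u.

18.5 m.u.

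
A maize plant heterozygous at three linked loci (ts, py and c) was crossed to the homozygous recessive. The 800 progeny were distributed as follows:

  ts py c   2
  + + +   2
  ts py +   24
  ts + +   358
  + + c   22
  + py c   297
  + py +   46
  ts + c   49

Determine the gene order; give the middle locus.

The two most frequent reciprocal classes, ts + + and + py c, are the parental types, so the F1 was ts + + / + py c.
The two rarest classes, + + + and ts py c, are the double crossovers. Comparing them with the parentals, only the ts allele has switched, so ts is the middle locus and the order is c – ts – py.

ts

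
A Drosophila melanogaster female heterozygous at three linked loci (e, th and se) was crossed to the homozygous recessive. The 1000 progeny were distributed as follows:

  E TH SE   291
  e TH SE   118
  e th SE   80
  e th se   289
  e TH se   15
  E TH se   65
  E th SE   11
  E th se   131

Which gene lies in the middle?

th

The two most frequent reciprocal classes, E TH SE and e th se, are the parental types, so the F1 was E TH SE / e th se.
The two rarest classes, E th SE and e TH se, are the double crossovers. Comparing them with the parentals, only the th allele has switched, so th is the middle locus and the order is e – th – se.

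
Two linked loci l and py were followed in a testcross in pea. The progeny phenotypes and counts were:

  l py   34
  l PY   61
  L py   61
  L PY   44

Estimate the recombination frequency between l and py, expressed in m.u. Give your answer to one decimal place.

The two most frequent classes, L py (61) and l PY (61), are the parental types, so the F1 was L py / l PY.
The recombinant classes are L PY and l py: 44 + 34 = 78.
Recombination frequency = 78/200 = 0.3900 ≈ 39.0%, i.e. 39.0 m.u.

39.0 m.u.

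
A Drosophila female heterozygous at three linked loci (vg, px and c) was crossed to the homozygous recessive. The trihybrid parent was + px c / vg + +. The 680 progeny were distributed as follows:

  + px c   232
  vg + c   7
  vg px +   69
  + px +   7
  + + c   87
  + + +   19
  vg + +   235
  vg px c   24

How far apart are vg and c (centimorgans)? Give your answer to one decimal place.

The two rarest classes, + px + and vg + c, are the double crossovers. Comparing them with the parentals, only the c allele has switched, so c is the middle locus and the order is vg – c – px.
Crossovers in the vg–c interval produce the single-crossover classes vg px c and + + + (24 + 19 = 43) plus the double crossovers (14).
RF(vg–c) = (43 + 14) / 680 = 57/680 = 0.0838 → 8.4 centimorgans.

8.4 centimorgans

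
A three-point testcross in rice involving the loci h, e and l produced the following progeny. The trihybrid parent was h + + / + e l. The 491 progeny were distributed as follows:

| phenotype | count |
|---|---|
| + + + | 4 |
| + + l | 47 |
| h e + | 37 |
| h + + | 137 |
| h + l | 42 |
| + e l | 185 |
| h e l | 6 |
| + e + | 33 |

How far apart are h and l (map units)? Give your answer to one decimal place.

17.3 map units

The two rarest classes, + + + and h e l, are the double crossovers. Comparing them with the parentals, only the h allele has switched, so h is the middle locus and the order is e – h – l.
Crossovers in the h–l interval produce the single-crossover classes h + l and + e + (42 + 33 = 75) plus the double crossovers (10).
RF(h–l) = (75 + 10) / 491 = 85/491 = 0.1731 → 17.3 map units.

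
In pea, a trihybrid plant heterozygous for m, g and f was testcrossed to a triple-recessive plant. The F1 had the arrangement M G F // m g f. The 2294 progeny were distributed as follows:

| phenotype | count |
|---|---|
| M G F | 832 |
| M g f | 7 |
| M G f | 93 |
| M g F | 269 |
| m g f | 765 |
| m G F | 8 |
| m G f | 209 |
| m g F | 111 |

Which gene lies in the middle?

The two rarest classes, m G F and M g f, are the double crossovers. Comparing them with the parentals, only the m allele has switched, so m is the middle locus and the order is f – m – g.

m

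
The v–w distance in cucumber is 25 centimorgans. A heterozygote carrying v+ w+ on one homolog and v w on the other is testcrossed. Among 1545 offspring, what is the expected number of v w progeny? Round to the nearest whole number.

A map distance of 25 centimorgans corresponds to a recombination frequency of 0.250.
The F1 is v+ w+ / v w, so v w is a parental gamete class with expected frequency (1 − r)/2 = 0.750/2 = 0.3750.
Expected number = 0.3750 × 1545 = 579.38 ≈ 579.

579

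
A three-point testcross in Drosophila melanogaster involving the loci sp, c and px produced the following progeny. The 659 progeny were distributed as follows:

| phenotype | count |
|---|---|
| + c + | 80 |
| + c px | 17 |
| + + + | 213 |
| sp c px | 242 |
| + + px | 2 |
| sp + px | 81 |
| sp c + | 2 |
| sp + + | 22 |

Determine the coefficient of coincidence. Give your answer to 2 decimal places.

0.37

The two most frequent reciprocal classes, + + + and sp c px, are the parental types, so the F1 was + + + / sp c px.
The two rarest classes, + + px and sp c +, are the double crossovers. Comparing them with the parentals, only the px allele has switched, so px is the middle locus and the order is sp – px – c.
sp–px: (39 + 4)/659 = 0.0653; px–c: (161 + 4)/659 = 0.2504.
Expected DCO frequency = 0.0653 × 0.2504 ≈ 0.01635; observed = 4/659 ≈ 0.00607.
Coefficient of coincidence = 0.00607/0.01635 ≈ 0.37.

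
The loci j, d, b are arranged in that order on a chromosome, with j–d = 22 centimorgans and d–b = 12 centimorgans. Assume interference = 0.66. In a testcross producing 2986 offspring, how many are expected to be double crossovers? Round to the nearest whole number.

27

Map distances give recombination frequencies of 0.220 and 0.120 for the two intervals.
With interference 0.66 (so coincidence = 0.34), expected double-crossover frequency = 0.220 × 0.120 × 0.34 = 0.00898.
Expected number = 0.00898 × 2986 = 26.80 ≈ 27.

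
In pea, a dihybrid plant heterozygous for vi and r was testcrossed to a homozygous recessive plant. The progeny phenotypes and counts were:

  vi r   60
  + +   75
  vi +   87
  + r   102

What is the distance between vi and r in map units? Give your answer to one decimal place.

The two most frequent classes, + r (102) and vi + (87), are the parental types, so the F1 was + r / vi +.
The recombinant classes are + + and vi r: 75 + 60 = 135.
Recombination frequency = 135/324 = 0.4167 ≈ 41.7%, i.e. 41.7 map units.

41.7 map units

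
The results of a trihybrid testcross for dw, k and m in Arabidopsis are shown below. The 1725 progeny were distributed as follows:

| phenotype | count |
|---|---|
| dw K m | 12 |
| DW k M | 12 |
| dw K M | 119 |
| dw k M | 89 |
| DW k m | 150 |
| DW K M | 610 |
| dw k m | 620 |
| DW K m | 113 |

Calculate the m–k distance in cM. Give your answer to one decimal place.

The two most frequent reciprocal classes, dw k m and DW K M, are the parental types, so the F1 was dw k m / DW K M.
The two rarest classes, dw K m and DW k M, are the double crossovers. Comparing them with the parentals, only the k allele has switched, so k is the middle locus and the order is m – k – dw.
Crossovers in the m–k interval produce the single-crossover classes dw k M and DW K m (89 + 113 = 202) plus the double crossovers (24).
RF(m–k) = (202 + 24) / 1725 = 226/1725 = 0.1310 → 13.1 cM.

13.1 cM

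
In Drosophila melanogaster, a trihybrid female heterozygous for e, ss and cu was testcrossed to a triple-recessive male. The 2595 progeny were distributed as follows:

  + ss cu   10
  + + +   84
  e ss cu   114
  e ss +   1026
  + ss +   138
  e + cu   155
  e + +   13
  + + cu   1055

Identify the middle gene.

The two most frequent reciprocal classes, e ss + and + + cu, are the parental types, so the F1 was e ss + / + + cu.
The two rarest classes, e + + and + ss cu, are the double crossovers. Comparing them with the parentals, only the ss allele has switched, so ss is the middle locus and the order is e – ss – cu.

ss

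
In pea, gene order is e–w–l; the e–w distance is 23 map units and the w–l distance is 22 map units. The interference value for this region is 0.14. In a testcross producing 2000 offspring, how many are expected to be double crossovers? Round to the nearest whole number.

Map distances give recombination frequencies of 0.230 and 0.220 for the two intervals.
With interference 0.14 (so coincidence = 0.86), expected double-crossover frequency = 0.230 × 0.220 × 0.86 = 0.04352.
Expected number = 0.04352 × 2000 = 87.03 ≈ 87.

87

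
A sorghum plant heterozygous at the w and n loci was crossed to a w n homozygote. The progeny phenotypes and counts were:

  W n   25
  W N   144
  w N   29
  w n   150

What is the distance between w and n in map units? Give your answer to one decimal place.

15.5 map units

The two most frequent classes, W N (144) and w n (150), are the parental types, so the F1 was W N / w n.
The recombinant classes are W n and w N: 25 + 29 = 54.
Recombination frequency = 54/348 = 0.1552 ≈ 15.5%, i.e. 15.5 map units.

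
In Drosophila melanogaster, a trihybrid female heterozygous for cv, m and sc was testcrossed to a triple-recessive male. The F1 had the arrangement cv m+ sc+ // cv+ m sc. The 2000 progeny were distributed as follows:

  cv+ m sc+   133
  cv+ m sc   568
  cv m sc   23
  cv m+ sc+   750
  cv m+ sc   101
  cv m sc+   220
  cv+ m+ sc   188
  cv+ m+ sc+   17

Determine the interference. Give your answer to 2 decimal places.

The two rarest classes, cv+ m+ sc+ and cv m sc, are the double crossovers. Comparing them with the parentals, only the cv allele has switched, so cv is the middle locus and the order is sc – cv – m.
sc–cv: (234 + 40)/2000 = 0.1370; cv–m: (408 + 40)/2000 = 0.2240.
Expected DCO frequency = 0.1370 × 0.2240 ≈ 0.03069; observed = 40/2000 ≈ 0.02000.
Coefficient of coincidence = 0.02000/0.03069 ≈ 0.65; interference = 1 − 0.65 = 0.35.

0.35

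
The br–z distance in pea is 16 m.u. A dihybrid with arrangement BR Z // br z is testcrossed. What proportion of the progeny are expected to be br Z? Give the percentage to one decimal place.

8.0%

A map distance of 16 m.u. corresponds to a recombination frequency of 0.160.
The F1 is BR Z / br z, so br Z is a recombinant gamete class with expected frequency r/2 = 0.160/2 = 0.0800.
That is 0.0800 = 8.0% of the progeny.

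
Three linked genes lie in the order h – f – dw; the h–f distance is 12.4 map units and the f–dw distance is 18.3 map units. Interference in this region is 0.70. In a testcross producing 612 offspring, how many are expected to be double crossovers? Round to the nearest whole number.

Map distances give recombination frequencies of 0.124 and 0.183 for the two intervals.
With interference 0.70 (so coincidence = 0.30), expected double-crossover frequency = 0.124 × 0.183 × 0.30 = 0.00681.
Expected number = 0.00681 × 612 = 4.17 ≈ 4.

4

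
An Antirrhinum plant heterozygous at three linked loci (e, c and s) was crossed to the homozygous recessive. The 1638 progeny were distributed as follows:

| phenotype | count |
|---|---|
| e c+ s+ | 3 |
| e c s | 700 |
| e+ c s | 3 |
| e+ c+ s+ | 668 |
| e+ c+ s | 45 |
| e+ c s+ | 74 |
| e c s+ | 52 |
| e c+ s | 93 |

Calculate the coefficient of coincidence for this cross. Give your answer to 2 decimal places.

0.55

The two most frequent reciprocal classes, e c s and e+ c+ s+, are the parental types, so the F1 was e c s / e+ c+ s+.
The two rarest classes, e+ c s and e c+ s+, are the double crossovers. Comparing them with the parentals, only the e allele has switched, so e is the middle locus and the order is s – e – c.
s–e: (97 + 6)/1638 = 0.0629; e–c: (167 + 6)/1638 = 0.1056.
Expected DCO frequency = 0.0629 × 0.1056 ≈ 0.00664; observed = 6/1638 ≈ 0.00366.
Coefficient of coincidence = 0.00366/0.00664 ≈ 0.55.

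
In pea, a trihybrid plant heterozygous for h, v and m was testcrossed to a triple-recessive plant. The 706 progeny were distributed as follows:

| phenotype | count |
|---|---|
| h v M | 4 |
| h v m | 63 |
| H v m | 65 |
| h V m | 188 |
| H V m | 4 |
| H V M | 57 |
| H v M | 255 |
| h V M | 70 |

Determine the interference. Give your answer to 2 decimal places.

0.69

The two most frequent reciprocal classes, h V m and H v M, are the parental types, so the F1 was h V m / H v M.
The two rarest classes, H V m and h v M, are the double crossovers. Comparing them with the parentals, only the h allele has switched, so h is the middle locus and the order is v – h – m.
v–h: (120 + 8)/706 = 0.1813; h–m: (135 + 8)/706 = 0.2025.
Expected DCO frequency = 0.1813 × 0.2025 ≈ 0.03671; observed = 8/706 ≈ 0.01133.
Coefficient of coincidence = 0.01133/0.03671 ≈ 0.31; interference = 1 − 0.31 = 0.69.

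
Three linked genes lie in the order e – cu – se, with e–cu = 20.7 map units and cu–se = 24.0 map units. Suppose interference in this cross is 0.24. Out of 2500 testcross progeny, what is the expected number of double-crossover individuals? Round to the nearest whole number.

94

Map distances give recombination frequencies of 0.207 and 0.240 for the two intervals.
With interference 0.24 (so coincidence = 0.76), expected double-crossover frequency = 0.207 × 0.240 × 0.76 = 0.03776.
Expected number = 0.03776 × 2500 = 94.39 ≈ 94.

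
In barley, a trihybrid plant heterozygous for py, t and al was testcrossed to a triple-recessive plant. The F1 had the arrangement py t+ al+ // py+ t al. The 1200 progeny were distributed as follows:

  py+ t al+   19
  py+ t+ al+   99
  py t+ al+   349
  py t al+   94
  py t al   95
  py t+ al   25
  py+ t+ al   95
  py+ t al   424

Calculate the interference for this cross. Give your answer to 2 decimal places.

0.05

The two rarest classes, py t+ al and py+ t al+, are the double crossovers. Comparing them with the parentals, only the al allele has switched, so al is the middle locus and the order is py – al – t.
py–al: (194 + 44)/1200 = 0.1983; al–t: (189 + 44)/1200 = 0.1942.
Expected DCO frequency = 0.1983 × 0.1942 ≈ 0.03851; observed = 44/1200 ≈ 0.03667.
Coefficient of coincidence = 0.03667/0.03851 ≈ 0.95; interference = 1 − 0.95 = 0.05.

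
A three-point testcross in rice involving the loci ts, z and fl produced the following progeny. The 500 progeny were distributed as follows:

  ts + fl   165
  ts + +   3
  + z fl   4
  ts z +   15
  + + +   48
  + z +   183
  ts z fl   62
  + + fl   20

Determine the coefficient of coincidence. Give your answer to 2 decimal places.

0.71

The two most frequent reciprocal classes, + z + and ts + fl, are the parental types, so the F1 was + z + / ts + fl.
The two rarest classes, + z fl and ts + +, are the double crossovers. Comparing them with the parentals, only the fl allele has switched, so fl is the middle locus and the order is ts – fl – z.
ts–fl: (35 + 7)/500 = 0.0840; fl–z: (110 + 7)/500 = 0.2340.
Expected DCO frequency = 0.0840 × 0.2340 ≈ 0.01966; observed = 7/500 ≈ 0.01400.
Coefficient of coincidence = 0.01400/0.01966 ≈ 0.71.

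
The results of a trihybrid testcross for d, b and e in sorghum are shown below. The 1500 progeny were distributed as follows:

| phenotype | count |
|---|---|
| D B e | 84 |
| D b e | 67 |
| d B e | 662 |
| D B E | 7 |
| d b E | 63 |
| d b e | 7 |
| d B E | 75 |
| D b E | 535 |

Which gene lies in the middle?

b

The two most frequent reciprocal classes, d B e and D b E, are the parental types, so the F1 was d B e / D b E.
The two rarest classes, d b e and D B E, are the double crossovers. Comparing them with the parentals, only the b allele has switched, so b is the middle locus and the order is d – b – e.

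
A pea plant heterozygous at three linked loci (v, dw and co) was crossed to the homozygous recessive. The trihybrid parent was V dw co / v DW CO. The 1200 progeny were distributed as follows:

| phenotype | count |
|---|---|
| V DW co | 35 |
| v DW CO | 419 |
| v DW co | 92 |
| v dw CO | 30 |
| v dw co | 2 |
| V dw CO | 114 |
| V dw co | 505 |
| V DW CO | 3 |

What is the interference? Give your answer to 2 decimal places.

0.59

The two rarest classes, v dw co and V DW CO, are the double crossovers. Comparing them with the parentals, only the v allele has switched, so v is the middle locus and the order is co – v – dw.
co–v: (206 + 5)/1200 = 0.1758; v–dw: (65 + 5)/1200 = 0.0583.
Expected DCO frequency = 0.1758 × 0.0583 ≈ 0.01025; observed = 5/1200 ≈ 0.00417.
Coefficient of coincidence = 0.00417/0.01025 ≈ 0.41; interference = 1 − 0.41 = 0.59.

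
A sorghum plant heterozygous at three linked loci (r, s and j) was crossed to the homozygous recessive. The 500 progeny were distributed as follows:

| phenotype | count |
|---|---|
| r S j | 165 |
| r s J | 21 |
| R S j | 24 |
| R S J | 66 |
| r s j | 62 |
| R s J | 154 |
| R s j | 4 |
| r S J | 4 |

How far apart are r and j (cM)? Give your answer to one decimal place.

The two most frequent reciprocal classes, r S j and R s J, are the parental types, so the F1 was r S j / R s J.
The two rarest classes, r S J and R s j, are the double crossovers. Comparing them with the parentals, only the j allele has switched, so j is the middle locus and the order is s – j – r.
Crossovers in the j–r interval produce the single-crossover classes R S j and r s J (24 + 21 = 45) plus the double crossovers (8).
RF(j–r) = (45 + 8) / 500 = 53/500 = 0.1060 → 10.6 cM.

10.6 cM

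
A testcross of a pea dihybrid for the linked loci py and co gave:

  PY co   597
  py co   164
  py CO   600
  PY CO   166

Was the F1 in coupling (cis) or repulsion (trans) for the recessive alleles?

trans

The two most frequent classes are PY co (597) and py CO (600); these are the parental (non-recombinant) types.
So the F1 carried PY co on one chromosome and py CO on the other — the recessive alleles are on opposite chromosomes (trans / repulsion).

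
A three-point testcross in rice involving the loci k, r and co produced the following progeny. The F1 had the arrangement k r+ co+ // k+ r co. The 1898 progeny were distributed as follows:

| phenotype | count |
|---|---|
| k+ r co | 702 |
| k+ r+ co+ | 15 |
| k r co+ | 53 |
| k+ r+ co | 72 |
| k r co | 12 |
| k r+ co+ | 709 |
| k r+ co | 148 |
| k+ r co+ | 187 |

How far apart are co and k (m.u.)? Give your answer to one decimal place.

19.1 m.u.

The two rarest classes, k+ r+ co+ and k r co, are the double crossovers. Comparing them with the parentals, only the k allele has switched, so k is the middle locus and the order is r – k – co.
Crossovers in the k–co interval produce the single-crossover classes k r+ co and k+ r co+ (148 + 187 = 335) plus the double crossovers (27).
RF(k–co) = (335 + 27) / 1898 = 362/1898 = 0.1907 → 19.1 m.u.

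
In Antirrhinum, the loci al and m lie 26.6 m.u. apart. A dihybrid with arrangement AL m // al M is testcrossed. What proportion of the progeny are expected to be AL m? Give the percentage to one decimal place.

A map distance of 26.6 m.u. corresponds to a recombination frequency of 0.266.
The F1 is AL m / al M, so AL m is a parental gamete class with expected frequency (1 − r)/2 = 0.734/2 = 0.3670.
That is 0.3670 = 36.7% of the progeny.

36.7%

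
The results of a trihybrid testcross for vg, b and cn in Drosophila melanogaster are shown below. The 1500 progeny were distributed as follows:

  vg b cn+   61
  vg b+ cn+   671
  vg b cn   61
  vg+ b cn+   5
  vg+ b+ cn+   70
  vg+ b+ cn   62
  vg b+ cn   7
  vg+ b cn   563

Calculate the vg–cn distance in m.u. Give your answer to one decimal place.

The two most frequent reciprocal classes, vg b+ cn+ and vg+ b cn, are the parental types, so the F1 was vg b+ cn+ / vg+ b cn.
The two rarest classes, vg b+ cn and vg+ b cn+, are the double crossovers. Comparing them with the parentals, only the cn allele has switched, so cn is the middle locus and the order is b – cn – vg.
Crossovers in the cn–vg interval produce the single-crossover classes vg+ b+ cn+ and vg b cn (70 + 61 = 131) plus the double crossovers (12).
RF(cn–vg) = (131 + 12) / 1500 = 143/1500 = 0.0953 → 9.5 m.u.

9.5 m.u.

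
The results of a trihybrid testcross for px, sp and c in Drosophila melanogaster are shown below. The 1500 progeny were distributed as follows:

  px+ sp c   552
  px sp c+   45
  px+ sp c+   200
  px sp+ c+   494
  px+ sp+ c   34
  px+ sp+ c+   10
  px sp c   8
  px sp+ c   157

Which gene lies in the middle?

px

The two most frequent reciprocal classes, px sp+ c+ and px+ sp c, are the parental types, so the F1 was px sp+ c+ / px+ sp c.
The two rarest classes, px+ sp+ c+ and px sp c, are the double crossovers. Comparing them with the parentals, only the px allele has switched, so px is the middle locus and the order is sp – px – c.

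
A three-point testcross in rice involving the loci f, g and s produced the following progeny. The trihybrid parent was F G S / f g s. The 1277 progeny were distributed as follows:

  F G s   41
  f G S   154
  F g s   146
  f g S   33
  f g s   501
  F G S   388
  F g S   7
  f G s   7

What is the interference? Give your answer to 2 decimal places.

The two rarest classes, F g S and f G s, are the double crossovers. Comparing them with the parentals, only the g allele has switched, so g is the middle locus and the order is s – g – f.
s–g: (74 + 14)/1277 = 0.0689; g–f: (300 + 14)/1277 = 0.2459.
Expected DCO frequency = 0.0689 × 0.2459 ≈ 0.01694; observed = 14/1277 ≈ 0.01096.
Coefficient of coincidence = 0.01096/0.01694 ≈ 0.65; interference = 1 − 0.65 = 0.35.

0.35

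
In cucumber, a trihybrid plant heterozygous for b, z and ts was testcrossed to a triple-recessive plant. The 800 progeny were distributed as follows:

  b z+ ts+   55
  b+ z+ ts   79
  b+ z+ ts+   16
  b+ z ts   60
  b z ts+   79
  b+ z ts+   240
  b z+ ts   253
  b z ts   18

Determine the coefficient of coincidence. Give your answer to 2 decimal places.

The two most frequent reciprocal classes, b z+ ts and b+ z ts+, are the parental types, so the F1 was b z+ ts / b+ z ts+.
The two rarest classes, b z ts and b+ z+ ts+, are the double crossovers. Comparing them with the parentals, only the z allele has switched, so z is the middle locus and the order is b – z – ts.
b–z: (158 + 34)/800 = 0.2400; z–ts: (115 + 34)/800 = 0.1862.
Expected DCO frequency = 0.2400 × 0.1862 ≈ 0.04469; observed = 34/800 ≈ 0.04250.
Coefficient of coincidence = 0.04250/0.04469 ≈ 0.95.

0.95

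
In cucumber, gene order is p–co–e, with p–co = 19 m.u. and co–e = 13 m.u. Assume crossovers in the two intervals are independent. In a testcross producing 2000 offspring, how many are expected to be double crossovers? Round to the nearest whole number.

49

Map distances give recombination frequencies of 0.190 and 0.130 for the two intervals.
With no interference, expected double-crossover frequency = 0.190 × 0.130 = 0.02470.
Expected number = 0.02470 × 2000 = 49.40 ≈ 49.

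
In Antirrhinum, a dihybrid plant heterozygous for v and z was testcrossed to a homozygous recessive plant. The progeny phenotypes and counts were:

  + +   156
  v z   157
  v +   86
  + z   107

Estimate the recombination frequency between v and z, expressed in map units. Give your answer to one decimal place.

38.1 map units

The two most frequent classes, + + (156) and v z (157), are the parental types, so the F1 was + + / v z.
The recombinant classes are + z and v +: 107 + 86 = 193.
Recombination frequency = 193/506 = 0.3814 ≈ 38.1%, i.e. 38.1 map units.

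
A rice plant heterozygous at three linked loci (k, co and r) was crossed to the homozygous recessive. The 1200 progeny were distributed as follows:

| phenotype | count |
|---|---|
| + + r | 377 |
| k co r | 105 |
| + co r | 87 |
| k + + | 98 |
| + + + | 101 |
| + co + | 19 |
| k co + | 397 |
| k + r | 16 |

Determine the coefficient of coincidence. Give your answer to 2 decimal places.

The two most frequent reciprocal classes, + + r and k co +, are the parental types, so the F1 was + + r / k co +.
The two rarest classes, k + r and + co +, are the double crossovers. Comparing them with the parentals, only the k allele has switched, so k is the middle locus and the order is r – k – co.
r–k: (206 + 35)/1200 = 0.2008; k–co: (185 + 35)/1200 = 0.1833.
Expected DCO frequency = 0.2008 × 0.1833 ≈ 0.03681; observed = 35/1200 ≈ 0.02917.
Coefficient of coincidence = 0.02917/0.03681 ≈ 0.79.

0.79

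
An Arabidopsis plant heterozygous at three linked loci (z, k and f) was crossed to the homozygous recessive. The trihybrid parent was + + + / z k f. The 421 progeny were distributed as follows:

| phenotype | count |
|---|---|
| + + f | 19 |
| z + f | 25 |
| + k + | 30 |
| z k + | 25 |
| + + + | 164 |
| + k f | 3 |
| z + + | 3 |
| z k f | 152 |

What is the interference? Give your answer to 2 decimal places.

0.17

The two rarest classes, z + + and + k f, are the double crossovers. Comparing them with the parentals, only the z allele has switched, so z is the middle locus and the order is k – z – f.
k–z: (55 + 6)/421 = 0.1449; z–f: (44 + 6)/421 = 0.1188.
Expected DCO frequency = 0.1449 × 0.1188 ≈ 0.01721; observed = 6/421 ≈ 0.01425.
Coefficient of coincidence = 0.01425/0.01721 ≈ 0.83; interference = 1 − 0.83 = 0.17.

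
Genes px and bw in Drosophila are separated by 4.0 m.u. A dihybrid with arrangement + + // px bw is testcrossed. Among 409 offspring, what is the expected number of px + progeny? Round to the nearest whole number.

8

A map distance of 4.0 m.u. corresponds to a recombination frequency of 0.040.
The F1 is + + / px bw, so px + is a recombinant gamete class with expected frequency r/2 = 0.040/2 = 0.0200.
Expected number = 0.0200 × 409 = 8.18 ≈ 8.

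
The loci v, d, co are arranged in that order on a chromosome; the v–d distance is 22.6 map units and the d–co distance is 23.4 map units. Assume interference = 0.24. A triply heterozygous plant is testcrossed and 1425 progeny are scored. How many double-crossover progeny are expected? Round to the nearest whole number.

Map distances give recombination frequencies of 0.226 and 0.234 for the two intervals.
With interference 0.24 (so coincidence = 0.76), expected double-crossover frequency = 0.226 × 0.234 × 0.76 = 0.04019.
Expected number = 0.04019 × 1425 = 57.27 ≈ 57.

57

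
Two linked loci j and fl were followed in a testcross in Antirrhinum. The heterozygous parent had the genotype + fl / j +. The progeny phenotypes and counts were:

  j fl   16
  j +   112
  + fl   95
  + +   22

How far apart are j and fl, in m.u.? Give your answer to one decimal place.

The recombinant classes are + + and j fl: 22 + 16 = 38.
Recombination frequency = 38/245 = 0.1551 ≈ 15.5%, i.e. 15.5 m.u.

15.5 m.u.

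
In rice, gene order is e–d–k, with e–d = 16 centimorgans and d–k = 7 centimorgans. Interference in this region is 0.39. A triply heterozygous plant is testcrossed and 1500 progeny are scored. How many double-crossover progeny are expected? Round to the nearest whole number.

10

Map distances give recombination frequencies of 0.160 and 0.070 for the two intervals.
With interference 0.39 (so coincidence = 0.61), expected double-crossover frequency = 0.160 × 0.070 × 0.61 = 0.00683.
Expected number = 0.00683 × 1500 = 10.25 ≈ 10.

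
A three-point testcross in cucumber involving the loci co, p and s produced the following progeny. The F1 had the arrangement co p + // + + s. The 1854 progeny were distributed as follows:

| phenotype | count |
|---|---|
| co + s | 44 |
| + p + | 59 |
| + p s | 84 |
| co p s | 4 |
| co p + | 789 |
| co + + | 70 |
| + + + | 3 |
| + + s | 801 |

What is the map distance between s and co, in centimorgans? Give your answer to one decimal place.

The two rarest classes, co p s and + + +, are the double crossovers. Comparing them with the parentals, only the s allele has switched, so s is the middle locus and the order is p – s – co.
Crossovers in the s–co interval produce the single-crossover classes + p + and co + s (59 + 44 = 103) plus the double crossovers (7).
RF(s–co) = (103 + 7) / 1854 = 110/1854 = 0.0593 → 5.9 centimorgans.

5.9 centimorgans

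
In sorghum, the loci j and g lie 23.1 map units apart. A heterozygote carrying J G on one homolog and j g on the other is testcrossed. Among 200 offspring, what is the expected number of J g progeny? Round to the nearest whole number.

A map distance of 23.1 map units corresponds to a recombination frequency of 0.231.
The F1 is J G / j g, so J g is a recombinant gamete class with expected frequency r/2 = 0.231/2 = 0.1155.
Expected number = 0.1155 × 200 = 23.10 ≈ 23.

23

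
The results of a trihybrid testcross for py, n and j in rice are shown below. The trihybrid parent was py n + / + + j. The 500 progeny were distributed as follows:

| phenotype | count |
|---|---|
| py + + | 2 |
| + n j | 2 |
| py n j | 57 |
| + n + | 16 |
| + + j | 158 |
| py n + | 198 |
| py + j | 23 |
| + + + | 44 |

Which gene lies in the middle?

n

The two rarest classes, py + + and + n j, are the double crossovers. Comparing them with the parentals, only the n allele has switched, so n is the middle locus and the order is j – n – py.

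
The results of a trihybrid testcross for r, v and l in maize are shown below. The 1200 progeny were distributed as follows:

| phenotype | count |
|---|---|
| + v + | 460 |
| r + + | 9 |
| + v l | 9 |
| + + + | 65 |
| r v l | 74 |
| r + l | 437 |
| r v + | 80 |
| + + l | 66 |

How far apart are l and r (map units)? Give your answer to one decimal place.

The two most frequent reciprocal classes, + v + and r + l, are the parental types, so the F1 was + v + / r + l.
The two rarest classes, + v l and r + +, are the double crossovers. Comparing them with the parentals, only the l allele has switched, so l is the middle locus and the order is v – l – r.
Crossovers in the l–r interval produce the single-crossover classes r v + and + + l (80 + 66 = 146) plus the double crossovers (18).
RF(l–r) = (146 + 18) / 1200 = 164/1200 = 0.1367 → 13.7 map units.

13.7 map units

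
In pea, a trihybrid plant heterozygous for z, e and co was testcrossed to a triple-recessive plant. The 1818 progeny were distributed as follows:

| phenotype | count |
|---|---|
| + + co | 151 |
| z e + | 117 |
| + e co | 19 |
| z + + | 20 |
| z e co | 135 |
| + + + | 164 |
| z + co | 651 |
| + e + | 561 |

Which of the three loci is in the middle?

co

The two most frequent reciprocal classes, z + co and + e +, are the parental types, so the F1 was z + co / + e +.
The two rarest classes, z + + and + e co, are the double crossovers. Comparing them with the parentals, only the co allele has switched, so co is the middle locus and the order is e – co – z.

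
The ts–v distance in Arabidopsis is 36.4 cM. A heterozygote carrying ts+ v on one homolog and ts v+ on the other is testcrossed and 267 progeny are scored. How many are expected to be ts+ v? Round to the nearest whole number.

A map distance of 36.4 cM corresponds to a recombination frequency of 0.364.
The F1 is ts+ v / ts v+, so ts+ v is a parental gamete class with expected frequency (1 − r)/2 = 0.636/2 = 0.3180.
Expected number = 0.3180 × 267 = 84.91 ≈ 85.

85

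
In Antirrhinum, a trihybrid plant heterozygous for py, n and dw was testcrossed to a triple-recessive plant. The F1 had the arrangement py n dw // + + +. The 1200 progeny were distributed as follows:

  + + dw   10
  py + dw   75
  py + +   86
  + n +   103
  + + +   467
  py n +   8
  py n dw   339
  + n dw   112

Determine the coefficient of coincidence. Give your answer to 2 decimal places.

0.51

The two rarest classes, py n + and + + dw, are the double crossovers. Comparing them with the parentals, only the dw allele has switched, so dw is the middle locus and the order is n – dw – py.
n–dw: (178 + 18)/1200 = 0.1633; dw–py: (198 + 18)/1200 = 0.1800.
Expected DCO frequency = 0.1633 × 0.1800 ≈ 0.02939; observed = 18/1200 ≈ 0.01500.
Coefficient of coincidence = 0.01500/0.02939 ≈ 0.51.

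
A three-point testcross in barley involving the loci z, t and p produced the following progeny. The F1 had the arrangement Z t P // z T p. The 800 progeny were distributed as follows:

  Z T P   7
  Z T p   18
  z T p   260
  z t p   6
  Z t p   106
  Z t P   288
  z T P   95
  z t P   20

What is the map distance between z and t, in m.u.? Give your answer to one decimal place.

6.4 m.u.

The two rarest classes, Z T P and z t p, are the double crossovers. Comparing them with the parentals, only the t allele has switched, so t is the middle locus and the order is p – t – z.
Crossovers in the t–z interval produce the single-crossover classes z t P and Z T p (20 + 18 = 38) plus the double crossovers (13).
RF(t–z) = (38 + 13) / 800 = 51/800 = 0.0638 → 6.4 m.u.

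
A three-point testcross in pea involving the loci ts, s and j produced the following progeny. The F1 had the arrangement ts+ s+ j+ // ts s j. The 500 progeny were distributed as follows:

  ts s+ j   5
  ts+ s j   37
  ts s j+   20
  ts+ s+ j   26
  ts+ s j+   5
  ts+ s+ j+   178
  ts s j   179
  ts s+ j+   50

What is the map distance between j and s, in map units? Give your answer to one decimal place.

The two rarest classes, ts+ s j+ and ts s+ j, are the double crossovers. Comparing them with the parentals, only the s allele has switched, so s is the middle locus and the order is ts – s – j.
Crossovers in the s–j interval produce the single-crossover classes ts+ s+ j and ts s j+ (26 + 20 = 46) plus the double crossovers (10).
RF(s–j) = (46 + 10) / 500 = 56/500 = 0.1120 → 11.2 map units.

11.2 map units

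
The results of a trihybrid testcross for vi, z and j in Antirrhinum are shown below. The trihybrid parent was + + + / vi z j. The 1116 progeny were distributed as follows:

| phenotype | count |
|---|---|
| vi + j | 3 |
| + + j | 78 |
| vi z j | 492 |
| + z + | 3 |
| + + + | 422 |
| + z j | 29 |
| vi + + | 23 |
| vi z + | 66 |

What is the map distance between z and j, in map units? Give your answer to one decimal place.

13.4 map units

The two rarest classes, + z + and vi + j, are the double crossovers. Comparing them with the parentals, only the z allele has switched, so z is the middle locus and the order is vi – z – j.
Crossovers in the z–j interval produce the single-crossover classes + + j and vi z + (78 + 66 = 144) plus the double crossovers (6).
RF(z–j) = (144 + 6) / 1116 = 150/1116 = 0.1344 → 13.4 map units.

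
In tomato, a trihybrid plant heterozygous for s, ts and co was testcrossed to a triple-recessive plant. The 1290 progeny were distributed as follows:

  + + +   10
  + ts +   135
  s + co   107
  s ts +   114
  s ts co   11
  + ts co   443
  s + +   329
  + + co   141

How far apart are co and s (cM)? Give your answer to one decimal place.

20.4 cM

The two most frequent reciprocal classes, s + + and + ts co, are the parental types, so the F1 was s + + / + ts co.
The two rarest classes, + + + and s ts co, are the double crossovers. Comparing them with the parentals, only the s allele has switched, so s is the middle locus and the order is co – s – ts.
Crossovers in the co–s interval produce the single-crossover classes s + co and + ts + (107 + 135 = 242) plus the double crossovers (21).
RF(co–s) = (242 + 21) / 1290 = 263/1290 = 0.2039 → 20.4 cM.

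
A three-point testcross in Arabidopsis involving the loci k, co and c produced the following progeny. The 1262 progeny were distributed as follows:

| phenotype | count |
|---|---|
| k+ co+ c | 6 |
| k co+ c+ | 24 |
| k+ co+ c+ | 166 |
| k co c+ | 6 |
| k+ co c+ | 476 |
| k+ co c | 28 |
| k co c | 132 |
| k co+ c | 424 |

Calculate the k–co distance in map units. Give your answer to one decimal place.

The two most frequent reciprocal classes, k+ co c+ and k co+ c, are the parental types, so the F1 was k+ co c+ / k co+ c.
The two rarest classes, k co c+ and k+ co+ c, are the double crossovers. Comparing them with the parentals, only the k allele has switched, so k is the middle locus and the order is c – k – co.
Crossovers in the k–co interval produce the single-crossover classes k+ co+ c+ and k co c (166 + 132 = 298) plus the double crossovers (12).
RF(k–co) = (298 + 12) / 1262 = 310/1262 = 0.2456 → 24.6 map units.

24.6 map units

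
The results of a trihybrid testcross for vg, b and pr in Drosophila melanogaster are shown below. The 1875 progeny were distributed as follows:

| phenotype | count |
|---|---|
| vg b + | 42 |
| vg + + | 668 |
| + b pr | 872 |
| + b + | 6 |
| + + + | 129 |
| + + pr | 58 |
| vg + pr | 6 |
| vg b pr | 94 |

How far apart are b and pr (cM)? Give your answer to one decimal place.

The two most frequent reciprocal classes, + b pr and vg + +, are the parental types, so the F1 was + b pr / vg + +.
The two rarest classes, + b + and vg + pr, are the double crossovers. Comparing them with the parentals, only the pr allele has switched, so pr is the middle locus and the order is b – pr – vg.
Crossovers in the b–pr interval produce the single-crossover classes + + pr and vg b + (58 + 42 = 100) plus the double crossovers (12).
RF(b–pr) = (100 + 12) / 1875 = 112/1875 = 0.0597 → 6.0 cM.

6.0 cM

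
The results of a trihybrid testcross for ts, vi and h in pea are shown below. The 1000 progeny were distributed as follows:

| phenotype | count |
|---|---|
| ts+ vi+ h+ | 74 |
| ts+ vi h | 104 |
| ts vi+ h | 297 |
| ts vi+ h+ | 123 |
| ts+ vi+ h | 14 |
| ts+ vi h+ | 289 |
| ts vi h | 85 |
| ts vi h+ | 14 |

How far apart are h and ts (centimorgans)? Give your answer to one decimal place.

25.5 centimorgans

The two most frequent reciprocal classes, ts vi+ h and ts+ vi h+, are the parental types, so the F1 was ts vi+ h / ts+ vi h+.
The two rarest classes, ts+ vi+ h and ts vi h+, are the double crossovers. Comparing them with the parentals, only the ts allele has switched, so ts is the middle locus and the order is vi – ts – h.
Crossovers in the ts–h interval produce the single-crossover classes ts vi+ h+ and ts+ vi h (123 + 104 = 227) plus the double crossovers (28).
RF(ts–h) = (227 + 28) / 1000 = 255/1000 = 0.2550 → 25.5 centimorgans.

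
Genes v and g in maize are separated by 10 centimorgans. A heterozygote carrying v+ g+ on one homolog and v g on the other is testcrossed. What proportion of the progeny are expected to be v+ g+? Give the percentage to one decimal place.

45.0%

A map distance of 10 centimorgans corresponds to a recombination frequency of 0.100.
The F1 is v+ g+ / v g, so v+ g+ is a parental gamete class with expected frequency (1 − r)/2 = 0.900/2 = 0.4500.
That is 0.4500 = 45.0% of the progeny.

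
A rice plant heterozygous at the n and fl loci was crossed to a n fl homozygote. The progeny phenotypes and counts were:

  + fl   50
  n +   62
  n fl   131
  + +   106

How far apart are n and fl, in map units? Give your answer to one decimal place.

The two most frequent classes, + + (106) and n fl (131), are the parental types, so the F1 was + + / n fl.
The recombinant classes are + fl and n +: 50 + 62 = 112.
Recombination frequency = 112/349 = 0.3209 ≈ 32.1%, i.e. 32.1 map units.

32.1 map units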